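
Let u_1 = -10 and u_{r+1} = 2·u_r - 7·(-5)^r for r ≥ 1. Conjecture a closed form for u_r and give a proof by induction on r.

Computing the first terms: u_1 = -10, u_2 = 15, u_3 = -145. This suggests u_r = (-5)^r - 5·2^(r - 1).
Base step (r = 1): the formula gives -10 = -10 = u_1.
For the inductive step, assume it holds for an arbitrary j ≥ 1, so u_j = (-5)^j - 5·2^(j - 1).
Then u_{j+1} = 2·u_j - 7·(-5)^j = 2·((-5)^j - 5·2^(j - 1)) - 7·(-5)^j = (-5)^(j + 1) - 5·2^j = (-5)^(j+1) - 5·2^((j+1) - 1),
which is the claimed formula at r = j+1.
Hence, by induction on r, the claim holds for every r ≥ 1.

u_r = (-5)^r - 5·2^(r - 1)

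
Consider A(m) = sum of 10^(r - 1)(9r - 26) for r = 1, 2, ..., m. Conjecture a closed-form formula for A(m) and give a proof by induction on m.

A(m) = 10^m(m - 3) + 3

We claim A(m) = 10^m(m - 3) + 3 for all m ≥ 1.
When m = 1: A(1) = -17, and the closed form gives -17. They agree.
For the inductive step, assume it holds for an arbitrary r ≥ 1, so A(r) = 10^r(r - 3) + 3.
Then A(r+1) = A(r) + (10^r(9r - 17)) = (10^r(r - 3) + 3) + (10^r(9r - 17)).
Simplifying, A(r+1) = 10·10^r·r - 20·10^r + 3 = 10^(r+1)((r+1) - 3) + 3,
which is the closed form with m = r+1.
This completes the induction.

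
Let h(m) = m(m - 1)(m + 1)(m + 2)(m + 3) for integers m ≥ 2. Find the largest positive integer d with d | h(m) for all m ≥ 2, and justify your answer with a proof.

Computing the first values: h(2) = 120 and h(3) = 720; gcd(120, 720) = 120, so d ≤ 120.
We prove 120 | m(m - 1)(m + 1)(m + 2)(m + 3) for all m ≥ 2 by induction on m.
Base step (m = 2): h(2) = 120 = 120·(1), so 120 | h(2).
Suppose the result is true for m = p, i.e. 120 | h(p). Then
h(p+1) − h(p) = p·(p+1)·(p+2)·(p+3)·(p+4) − (p-1)·p·(p+1)·(p+2)·(p+3) = p·(p+1)·(p+2)·(p+3)·[(p+4) − (p-1)] = 5·p·(p+1)·(p+2)·(p+3). The product of 4 consecutive integers is divisible by (4)! = 24, so h(p+1) − h(p) is divisible by 5·24 = 120. By the inductive hypothesis 120 | h(p), hence 120 | h(p+1).
Hence, by induction on m, the claim holds for every m ≥ 2.
Therefore the largest such d is 120.

d = 120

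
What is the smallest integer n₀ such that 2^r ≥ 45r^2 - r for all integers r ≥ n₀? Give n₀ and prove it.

At r = 12: 4096 < 6468, so the inequality fails and n₀ ≥ 13. We prove 2^r ≥ 45r^2 - r for all r ≥ 13.
Base case (r = 13): 2^r = 8192 and 45r^2 - r = 7592, so 8192 ≥ 7592.
Inductive step: suppose the statement holds for some j ≥ 13, so 2^j ≥ 45j^2 - j.
Then 2^(j + 1) = 2·(2^j) ≥ 2·(45j^2 - j).
Also, for j ≥ 13 we have 2·(45j^2 - j) ≥ 45(j+1)^2 - (j+1), since 2·(45j^2 - j) − (45(j+1)^2 - (j+1)) = 45j^2 - 91j - 44, which is nonnegative for all j ≥ 13.
Combining, 2^(j + 1) ≥ 45(j+1)^2 - (j+1).
This completes the induction.
Hence the smallest such n₀ is 13.

n₀ = 13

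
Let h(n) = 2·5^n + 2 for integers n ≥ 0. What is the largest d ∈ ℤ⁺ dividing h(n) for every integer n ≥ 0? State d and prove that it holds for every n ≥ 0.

Computing the first values: h(0) = 4 and h(1) = 12; gcd(4, 12) = 4, so d ≤ 4.
We prove 4 | 2·5^n + 2 for all n ≥ 0 by induction on n.
When n = 0: h(0) = 4 = 4·(1), so 4 | h(0).
Inductive step: assume the claim holds for n = m, i.e. 4 | h(m). Then
h(m+1) = 2·5^(m+1) + 2 = 5·(2·5^m + 2) - 8 = 5·h(m) - 8. The first term is divisible by 4 by the inductive hypothesis, and -8 is divisible by 4. Hence 4 | h(m+1).
Hence, by induction on n, the claim holds for every n ≥ 0.
Therefore the largest such d is 4.

d = 4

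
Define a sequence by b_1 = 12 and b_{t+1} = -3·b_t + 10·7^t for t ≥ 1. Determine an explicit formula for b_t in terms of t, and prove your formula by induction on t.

b_t = 5(-3)^(t - 1) + 7^t

Computing the first terms: b_1 = 12, b_2 = 34, b_3 = 388. This suggests b_t = 5(-3)^(t - 1) + 7^t.
When t = 1: the formula gives 12 = 12 = b_1.
Suppose the result is true for t = p, so b_p = 5(-3)^(p - 1) + 7^p.
Then b_{p+1} = -3·b_p + 10·7^p = -3·(5(-3)^(p - 1) + 7^p) + 10·7^p = 5(-3)^p + 7^(p + 1) = 5(-3)^((p+1) - 1) + 7^(p+1),
which is the claimed formula at t = p+1.
Hence, by induction on t, the claim holds for every t ≥ 1.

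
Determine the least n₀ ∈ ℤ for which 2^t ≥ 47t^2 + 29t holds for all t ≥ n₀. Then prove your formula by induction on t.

At t = 13: 8192 < 8320, so the inequality fails and n₀ ≥ 14. We prove 2^t ≥ 47t^2 + 29t for all t ≥ 14.
Base case (t = 14): 2^t = 16384 and 47t^2 + 29t = 9618, so 16384 ≥ 9618.
Inductive step: assume the claim holds for t = m, so 2^m ≥ 47m^2 + 29m.
Then 2^(m + 1) = 2·(2^m) ≥ 2·(47m^2 + 29m).
Also, for m ≥ 14 we have 2·(47m^2 + 29m) ≥ 47(m+1)^2 + 29(m+1), since 2·(47m^2 + 29m) − (47(m+1)^2 + 29(m+1)) = 47m^2 - 65m - 76, which is nonnegative for all m ≥ 14.
Combining, 2^(m + 1) ≥ 47(m+1)^2 + 29(m+1).
This completes the induction.
Hence the smallest such n₀ is 14.

n₀ = 14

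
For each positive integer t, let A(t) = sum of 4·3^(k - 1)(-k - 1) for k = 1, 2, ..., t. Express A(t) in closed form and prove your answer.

A(t) = -3^t(2t + 1) + 1

We claim A(t) = -3^t(2t + 1) + 1 for all t ≥ 1.
When t = 1: A(1) = -8, and the closed form gives -8. They agree.
For the inductive step, assume it holds for an arbitrary k ≥ 1, so A(k) = -3^k(2k + 1) + 1.
Then A(k+1) = A(k) + (4·3^k(-k - 2)) = (-3^k(2k + 1) + 1) + (4·3^k(-k - 2)).
Simplifying, A(k+1) = -6·3^k·k - 9·3^k + 1 = -3^(k+1)(2(k+1) + 1) + 1,
which is the closed form with t = k+1.
Hence, by induction on t, the claim holds for every t ≥ 1.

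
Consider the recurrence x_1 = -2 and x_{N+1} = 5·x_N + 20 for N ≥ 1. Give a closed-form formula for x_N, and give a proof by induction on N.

Computing the first terms: x_1 = -2, x_2 = 10, x_3 = 70. This suggests x_N = 3·5^(N - 1) - 5.
Base step (N = 1): the formula gives -2 = -2 = x_1.
Inductive step: assume the claim holds for N = i, so x_i = 3·5^(i - 1) - 5.
Then x_{i+1} = 5·x_i + 20 = 5·(3·5^(i - 1) - 5) + 20 = 3·5^i - 5 = 3·5^((i+1) - 1) - 5,
which is the claimed formula at N = i+1.
Hence, by induction on N, the claim holds for every N ≥ 1.

x_N = 3·5^(N - 1) - 5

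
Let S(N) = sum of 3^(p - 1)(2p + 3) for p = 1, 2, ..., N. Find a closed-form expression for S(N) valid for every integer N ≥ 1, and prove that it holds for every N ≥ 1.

We claim S(N) = 3^N(N + 1) - 1 for all N ≥ 1.
For the base case N = 1: S(1) = 5, and the closed form gives 5. They agree.
Inductive step: assume the claim holds for N = p, so S(p) = 3^p(p + 1) - 1.
Then S(p+1) = S(p) + (3^p(2p + 5)) = (3^p(p + 1) - 1) + (3^p(2p + 5)).
Simplifying, S(p+1) = 3·3^p·p + 6·3^p - 1 = 3^(p+1)((p+1) + 1) - 1,
which is the closed form with N = p+1.
Hence, by induction on N, the claim holds for every N ≥ 1.

S(N) = 3^N(N + 1) - 1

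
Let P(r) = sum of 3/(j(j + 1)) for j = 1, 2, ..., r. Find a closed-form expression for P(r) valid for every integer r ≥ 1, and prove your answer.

P(r) = 3r/(r + 1)

We claim P(r) = 3r/(r + 1) for all r ≥ 1.
For the base case r = 1: P(1) = 3/2, and the closed form gives 3/2. They agree.
For the inductive step, assume it holds for an arbitrary j ≥ 1, so P(j) = 3j/(j + 1).
Then P(j+1) = P(j) + (3/((j + 1)(j + 2))) = (3j/(j + 1)) + (3/((j + 1)(j + 2))).
Simplifying, P(j+1) = 3(j + 1)/(j + 2) = 3(j+1)/((j+1) + 1),
which is the closed form with r = j+1.
By the principle of mathematical induction, the result holds for all r ≥ 1.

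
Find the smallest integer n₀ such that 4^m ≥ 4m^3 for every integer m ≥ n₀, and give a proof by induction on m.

n₀ = 4

At m = 3: 64 < 108, so the inequality fails and n₀ ≥ 4. We prove 4^m ≥ 4m^3 for all m ≥ 4.
Base step (m = 4): 4^m = 256 and 4m^3 = 256, so 256 ≥ 256.
Suppose the result is true for m = i, so 4^i ≥ 4i^3.
Then 4^(i + 1) = 4·(4^i) ≥ 4·(4i^3).
Also, for i ≥ 4 we have 4·(4i^3) ≥ 4(i+1)^3, since 4 ≥ (1 + 1/i)^3 for all i ≥ 4.
Combining, 4^(i + 1) ≥ 4(i+1)^3.
Hence, by induction on m, the claim holds for every m ≥ 4.
Hence the smallest such n₀ is 4.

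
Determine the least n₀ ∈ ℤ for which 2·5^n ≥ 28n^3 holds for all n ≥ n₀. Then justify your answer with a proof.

At n = 4: 1250 < 1792, so the inequality fails and n₀ ≥ 5. We prove 2·5^n ≥ 28n^3 for all n ≥ 5.
For the base case n = 5: 2·5^n = 6250 and 28n^3 = 3500, so 6250 ≥ 3500.
Suppose the result is true for n = j, so 2·5^j ≥ 28j^3.
Then 2·5^(j + 1) = 5·(2·5^j) ≥ 5·(28j^3).
Also, for j ≥ 5 we have 5·(28j^3) ≥ 28(j+1)^3, since 5 ≥ (1 + 1/j)^3 for all j ≥ 5.
Combining, 2·5^(j + 1) ≥ 28(j+1)^3.
This completes the induction.
Hence the smallest such n₀ is 5.

n₀ = 5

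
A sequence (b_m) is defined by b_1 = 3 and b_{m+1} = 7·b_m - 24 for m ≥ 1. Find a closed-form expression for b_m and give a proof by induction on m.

b_m = -7^(m - 1) + 4

Computing the first terms: b_1 = 3, b_2 = -3, b_3 = -45. This suggests b_m = -7^(m - 1) + 4.
When m = 1: the formula gives 3 = 3 = b_1.
For the inductive step, assume it holds for an arbitrary p ≥ 1, so b_p = -7^(p - 1) + 4.
Then b_{p+1} = 7·b_p - 24 = 7·(-7^(p - 1) + 4) - 24 = -7^p + 4 = -7^((p+1) - 1) + 4,
which is the claimed formula at m = p+1.
By the principle of mathematical induction, the result holds for all m ≥ 1.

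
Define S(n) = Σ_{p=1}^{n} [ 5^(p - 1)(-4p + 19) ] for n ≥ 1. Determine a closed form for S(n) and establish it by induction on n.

We claim S(n) = 5^n(-n + 5) - 5 for all n ≥ 1.
Base case (n = 1): S(1) = 15, and the closed form gives 15. They agree.
For the inductive step, assume it holds for an arbitrary p ≥ 1, so S(p) = 5^p(-p + 5) - 5.
Then S(p+1) = S(p) + (5^p(-4p + 15)) = (5^p(-p + 5) - 5) + (5^p(-4p + 15)).
Simplifying, S(p+1) = -5·5^p·p + 20·5^p - 5 = 5^(p+1)(-(p+1) + 5) - 5,
which is the closed form with n = p+1.
Hence, by induction on n, the claim holds for every n ≥ 1.

S(n) = 5^n(-n + 5) - 5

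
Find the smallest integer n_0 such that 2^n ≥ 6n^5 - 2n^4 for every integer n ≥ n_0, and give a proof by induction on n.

n_0 = 27

At n = 26: 67108864 < 70374304, so the inequality fails and n_0 ≥ 27. We prove 2^n ≥ 6n^5 - 2n^4 for all n ≥ 27.
When n = 27: 2^n = 134217728 and 6n^5 - 2n^4 = 85030560, so 134217728 ≥ 85030560.
Inductive step: assume the claim holds for n = k, so 2^k ≥ 6k^5 - 2k^4.
Then 2^(k + 1) = 2·(2^k) ≥ 2·(6k^5 - 2k^4).
Also, for k ≥ 27 we have 2·(6k^5 - 2k^4) ≥ 6(k+1)^5 - 2(k+1)^4, since 2·(6k^5 - 2k^4) − (6(k+1)^5 - 2(k+1)^4) = 6k^5 - 32k^4 - 52k^3 - 48k^2 - 22k - 4, which is nonnegative for all k ≥ 27.
Combining, 2^(k + 1) ≥ 6(k+1)^5 - 2(k+1)^4.
Hence, by induction on n, the claim holds for every n ≥ 27.
Hence the smallest such n_0 is 27.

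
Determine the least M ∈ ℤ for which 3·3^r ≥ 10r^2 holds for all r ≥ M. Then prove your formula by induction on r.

M = 4

At r = 3: 81 < 90, so the inequality fails and M ≥ 4. We prove 3·3^r ≥ 10r^2 for all r ≥ 4.
Base step (r = 4): 3·3^r = 243 and 10r^2 = 160, so 243 ≥ 160.
Inductive step: suppose the statement holds for some j ≥ 4, so 3·3^j ≥ 10j^2.
Then 3·3^(j + 1) = 3·(3·3^j) ≥ 3·(10j^2).
Also, for j ≥ 4 we have 3·(10j^2) ≥ 10(j+1)^2, since 3 ≥ (1 + 1/j)^2 for all j ≥ 4.
Combining, 3·3^(j + 1) ≥ 10(j+1)^2.
By induction, the statement is established for all r ≥ 4.
Hence the smallest such M is 4.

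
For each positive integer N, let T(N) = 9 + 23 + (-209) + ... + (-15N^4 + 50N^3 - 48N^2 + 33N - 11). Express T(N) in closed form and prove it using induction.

T(N) = -N(3N^4 - 5N^3 - 4N^2 - 5N + 2)

We claim T(N) = -N(3N^4 - 5N^3 - 4N^2 - 5N + 2) for all N ≥ 1.
Base case (N = 1): T(1) = 9, and the closed form gives 9. They agree.
Inductive step: assume the claim holds for N = r, so T(r) = r(-3r^4 + 5r^3 + 4r^2 + 5r - 2).
Then T(r+1) = T(r) + (-15r^4 - 10r^3 + 12r^2 + 27r + 9) = (r(-3r^4 + 5r^3 + 4r^2 + 5r - 2)) + (-15r^4 - 10r^3 + 12r^2 + 27r + 9).
Simplifying, T(r+1) = -(r + 1)(3r^4 + 7r^3 - r^2 - 16r - 9) = -(r+1)(3(r+1)^4 - 5(r+1)^3 - 4(r+1)^2 - 5(r+1) + 2),
which is the closed form with N = r+1.
Hence, by induction on N, the claim holds for every N ≥ 1.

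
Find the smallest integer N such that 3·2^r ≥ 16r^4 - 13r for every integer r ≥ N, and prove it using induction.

N = 20

At r = 19: 1572864 < 2084889, so the inequality fails and N ≥ 20. We prove 3·2^r ≥ 16r^4 - 13r for all r ≥ 20.
When r = 20: 3·2^r = 3145728 and 16r^4 - 13r = 2559740, so 3145728 ≥ 2559740.
Inductive step: assume the claim holds for r = k, so 3·2^k ≥ 16k^4 - 13k.
Then 3·2^(k + 1) = 2·(3·2^k) ≥ 2·(16k^4 - 13k).
Also, for k ≥ 20 we have 2·(16k^4 - 13k) ≥ 16(k+1)^4 - 13(k+1), since 2·(16k^4 - 13k) − (16(k+1)^4 - 13(k+1)) = 16k^4 - 64k^3 - 96k^2 - 77k - 3, which is nonnegative for all k ≥ 20.
Combining, 3·2^(k + 1) ≥ 16(k+1)^4 - 13(k+1).
Hence, by induction on r, the claim holds for every r ≥ 20.
Hence the smallest such N is 20.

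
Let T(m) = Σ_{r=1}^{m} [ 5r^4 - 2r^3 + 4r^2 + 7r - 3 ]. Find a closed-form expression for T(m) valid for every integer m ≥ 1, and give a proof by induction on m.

We claim T(m) = m(m^4 + 2m^3 + 2m^2 + 5m + 1) for all m ≥ 1.
Base case (m = 1): T(1) = 11, and the closed form gives 11. They agree.
Inductive step: suppose the statement holds for some r ≥ 1, so T(r) = r(r^4 + 2r^3 + 2r^2 + 5r + 1).
Then T(r+1) = T(r) + (5r^4 + 18r^3 + 28r^2 + 29r + 11) = (r(r^4 + 2r^3 + 2r^2 + 5r + 1)) + (5r^4 + 18r^3 + 28r^2 + 29r + 11).
Simplifying, T(r+1) = (r + 1)(r^4 + 6r^3 + 14r^2 + 19r + 11) = (r+1)((r+1)^4 + 2(r+1)^3 + 2(r+1)^2 + 5(r+1) + 1),
which is the closed form with m = r+1.
By induction, the statement is established for all m ≥ 1.

T(m) = m(m^4 + 2m^3 + 2m^2 + 5m + 1)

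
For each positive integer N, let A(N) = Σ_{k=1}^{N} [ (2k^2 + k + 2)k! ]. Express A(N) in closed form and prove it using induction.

A(N) = (2N + 1)(N + 1)! - 1

We claim A(N) = (2N + 1)(N + 1)! - 1 for all N ≥ 1.
Base case (N = 1): A(1) = 5, and the closed form gives 5. They agree.
Inductive step: assume the claim holds for N = k, so A(k) = (2k + 1)(k + 1)! - 1.
Then A(k+1) = A(k) + ((2k^2 + 5k + 5)(k + 1)!) = ((2k + 1)(k + 1)! - 1) + ((2k^2 + 5k + 5)(k + 1)!).
Simplifying, A(k+1) = (2(k+1) + 1)((k+1) + 1)! - 1,
which is the closed form with N = k+1.
By induction, the statement is established for all N ≥ 1.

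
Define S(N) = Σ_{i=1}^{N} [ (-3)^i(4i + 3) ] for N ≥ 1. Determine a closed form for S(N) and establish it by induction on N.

We claim S(N) = 3(-3)^N(N + 1) - 3 for all N ≥ 1.
When N = 1: S(1) = -21, and the closed form gives -21. They agree.
For the inductive step, assume it holds for an arbitrary i ≥ 1, so S(i) = 3(-3)^i(i + 1) - 3.
Then S(i+1) = S(i) + ((-3)^(i + 1)(4i + 7)) = (3(-3)^i(i + 1) - 3) + ((-3)^(i + 1)(4i + 7)).
Simplifying, S(i+1) = -9(-3)^i·i - 18(-3)^i - 3 = 3(-3)^(i+1)((i+1) + 1) - 3,
which is the closed form with N = i+1.
This completes the induction.

S(N) = 3(-3)^N(N + 1) - 3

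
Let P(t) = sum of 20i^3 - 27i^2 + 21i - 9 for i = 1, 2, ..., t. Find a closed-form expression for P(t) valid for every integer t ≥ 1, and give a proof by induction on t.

P(t) = t(5t^3 + t^2 + 2t - 3)

We claim P(t) = t(5t^3 + t^2 + 2t - 3) for all t ≥ 1.
For the base case t = 1: P(1) = 5, and the closed form gives 5. They agree.
Suppose the result is true for t = i, so P(i) = i(5i^3 + i^2 + 2i - 3).
Then P(i+1) = P(i) + (20i^3 + 33i^2 + 27i + 5) = (i(5i^3 + i^2 + 2i - 3)) + (20i^3 + 33i^2 + 27i + 5).
Simplifying, P(i+1) = (i + 1)(5i^3 + 16i^2 + 19i + 5) = (i+1)(5(i+1)^3 + (i+1)^2 + 2(i+1) - 3),
which is the closed form with t = i+1.
Hence, by induction on t, the claim holds for every t ≥ 1.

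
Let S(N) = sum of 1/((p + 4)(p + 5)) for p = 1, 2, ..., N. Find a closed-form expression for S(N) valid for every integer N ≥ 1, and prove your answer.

We claim S(N) = N/(5(N + 5)) for all N ≥ 1.
For the base case N = 1: S(1) = 1/30, and the closed form gives 1/30. They agree.
Inductive step: suppose the statement holds for some p ≥ 1, so S(p) = p/(5(p + 5)).
Then S(p+1) = S(p) + (1/((p + 5)(p + 6))) = (p/(5(p + 5))) + (1/((p + 5)(p + 6))).
Simplifying, S(p+1) = (p + 1)/(5(p + 6)) = (p+1)/(5((p+1) + 5)),
which is the closed form with N = p+1.
This completes the induction.

S(N) = N/(5(N + 5))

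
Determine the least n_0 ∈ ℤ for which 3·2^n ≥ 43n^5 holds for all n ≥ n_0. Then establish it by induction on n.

n_0 = 28

At n = 27: 402653184 < 617003001, so the inequality fails and n_0 ≥ 28. We prove 3·2^n ≥ 43n^5 for all n ≥ 28.
For the base case n = 28: 3·2^n = 805306368 and 43n^5 = 740045824, so 805306368 ≥ 740045824.
Suppose the result is true for n = p, so 3·2^p ≥ 43p^5.
Then 3·2^(p + 1) = 2·(3·2^p) ≥ 2·(43p^5).
Also, for p ≥ 28 we have 2·(43p^5) ≥ 43(p+1)^5, since 2 ≥ (1 + 1/p)^5 for all p ≥ 28.
Combining, 3·2^(p + 1) ≥ 43(p+1)^5.
By the principle of mathematical induction, the result holds for all n ≥ 28.
Hence the smallest such n_0 is 28.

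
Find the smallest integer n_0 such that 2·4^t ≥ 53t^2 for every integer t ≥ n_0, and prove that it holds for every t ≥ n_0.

n_0 = 5

At t = 4: 512 < 848, so the inequality fails and n_0 ≥ 5. We prove 2·4^t ≥ 53t^2 for all t ≥ 5.
When t = 5: 2·4^t = 2048 and 53t^2 = 1325, so 2048 ≥ 1325.
Inductive step: suppose the statement holds for some p ≥ 5, so 2·4^p ≥ 53p^2.
Then 2·4^(p + 1) = 4·(2·4^p) ≥ 4·(53p^2).
Also, for p ≥ 5 we have 4·(53p^2) ≥ 53(p+1)^2, since 4 ≥ (1 + 1/p)^2 for all p ≥ 5.
Combining, 2·4^(p + 1) ≥ 53(p+1)^2.
By the principle of mathematical induction, the result holds for all t ≥ 5.
Hence the smallest such n_0 is 5.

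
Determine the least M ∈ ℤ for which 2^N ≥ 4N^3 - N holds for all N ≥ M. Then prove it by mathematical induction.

M = 14

At N = 13: 8192 < 8775, so the inequality fails and M ≥ 14. We prove 2^N ≥ 4N^3 - N for all N ≥ 14.
Base step (N = 14): 2^N = 16384 and 4N^3 - N = 10962, so 16384 ≥ 10962.
Suppose the result is true for N = j, so 2^j ≥ 4j^3 - j.
Then 2^(j + 1) = 2·(2^j) ≥ 2·(4j^3 - j).
Also, for j ≥ 14 we have 2·(4j^3 - j) ≥ 4(j+1)^3 - (j+1), since 2·(4j^3 - j) − (4(j+1)^3 - (j+1)) = 4j^3 - 12j^2 - 13j - 3, which is nonnegative for all j ≥ 14.
Combining, 2^(j + 1) ≥ 4(j+1)^3 - (j+1).
This completes the induction.
Hence the smallest such M is 14.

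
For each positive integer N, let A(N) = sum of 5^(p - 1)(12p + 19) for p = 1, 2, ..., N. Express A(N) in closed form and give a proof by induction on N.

A(N) = 5^N(3N + 4) - 4

We claim A(N) = 5^N(3N + 4) - 4 for all N ≥ 1.
Base step (N = 1): A(1) = 31, and the closed form gives 31. They agree.
Inductive step: suppose the statement holds for some p ≥ 1, so A(p) = 5^p(3p + 4) - 4.
Then A(p+1) = A(p) + (5^p(12p + 31)) = (5^p(3p + 4) - 4) + (5^p(12p + 31)).
Simplifying, A(p+1) = 15·5^p·p + 35·5^p - 4 = 5^(p+1)(3(p+1) + 4) - 4,
which is the closed form with N = p+1.
By the principle of mathematical induction, the result holds for all N ≥ 1.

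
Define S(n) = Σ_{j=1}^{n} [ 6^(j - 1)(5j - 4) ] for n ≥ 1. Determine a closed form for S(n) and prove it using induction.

S(n) = 6^n(n - 1) + 1

We claim S(n) = 6^n(n - 1) + 1 for all n ≥ 1.
For the base case n = 1: S(1) = 1, and the closed form gives 1. They agree.
For the inductive step, assume it holds for an arbitrary j ≥ 1, so S(j) = 6^j(j - 1) + 1.
Then S(j+1) = S(j) + (6^j(5j + 1)) = (6^j(j - 1) + 1) + (6^j(5j + 1)).
Simplifying, S(j+1) = 6^(j + 1)j + 1 = 6^(j+1)((j+1) - 1) + 1,
which is the closed form with n = j+1.
By induction, the statement is established for all n ≥ 1.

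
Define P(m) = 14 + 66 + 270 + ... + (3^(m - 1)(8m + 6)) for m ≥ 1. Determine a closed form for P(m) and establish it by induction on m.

We claim P(m) = 3^m(4m + 1) - 1 for all m ≥ 1.
When m = 1: P(1) = 14, and the closed form gives 14. They agree.
For the inductive step, assume it holds for an arbitrary p ≥ 1, so P(p) = 3^p(4p + 1) - 1.
Then P(p+1) = P(p) + (3^p(8p + 14)) = (3^p(4p + 1) - 1) + (3^p(8p + 14)).
Simplifying, P(p+1) = 12·3^p·p + 15·3^p - 1 = 3^(p+1)(4(p+1) + 1) - 1,
which is the closed form with m = p+1.
By induction, the statement is established for all m ≥ 1.

P(m) = 3^m(4m + 1) - 1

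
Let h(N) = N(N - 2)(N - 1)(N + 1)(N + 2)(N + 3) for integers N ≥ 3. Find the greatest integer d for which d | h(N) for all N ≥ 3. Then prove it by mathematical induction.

d = 720

Computing the first values: h(3) = 720 and h(4) = 5040; gcd(720, 5040) = 720, so d ≤ 720.
We prove 720 | N(N - 2)(N - 1)(N + 1)(N + 2)(N + 3) for all N ≥ 3 by induction on N.
For the base case N = 3: h(3) = 720 = 720·(1), so 720 | h(3).
For the inductive step, assume it holds for an arbitrary r ≥ 3, i.e. 720 | h(r). Then
h(r+1) − h(r) = (r-1)·r·(r+1)·(r+2)·(r+3)·(r+4) − (r-2)·(r-1)·r·(r+1)·(r+2)·(r+3) = (r-1)·r·(r+1)·(r+2)·(r+3)·[(r+4) − (r-2)] = 6·(r-1)·r·(r+1)·(r+2)·(r+3). The product of 5 consecutive integers is divisible by (5)! = 120, so h(r+1) − h(r) is divisible by 6·120 = 720. By the inductive hypothesis 720 | h(r), hence 720 | h(r+1).
By induction, the statement is established for all N ≥ 3.
Therefore the largest such d is 720.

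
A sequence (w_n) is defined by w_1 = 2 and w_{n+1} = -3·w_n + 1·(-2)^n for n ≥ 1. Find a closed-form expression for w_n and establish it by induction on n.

w_n = (-2)^n + 4(-3)^(n - 1)

Computing the first terms: w_1 = 2, w_2 = -8, w_3 = 28. This suggests w_n = (-2)^n + 4(-3)^(n - 1).
Base step (n = 1): the formula gives 2 = 2 = w_1.
Inductive step: suppose the statement holds for some p ≥ 1, so w_p = (-2)^p + 4(-3)^(p - 1).
Then w_{p+1} = -3·w_p + 1·(-2)^p = -3·((-2)^p + 4(-3)^(p - 1)) + 1·(-2)^p = (-2)^(p + 1) + 4(-3)^p = (-2)^(p+1) + 4(-3)^((p+1) - 1),
which is the claimed formula at n = p+1.
By induction, the statement is established for all n ≥ 1.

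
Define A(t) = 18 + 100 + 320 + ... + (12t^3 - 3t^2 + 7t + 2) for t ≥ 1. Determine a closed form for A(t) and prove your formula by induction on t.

We claim A(t) = t(3t^3 + 5t^2 + 5t + 5) for all t ≥ 1.
Base case (t = 1): A(1) = 18, and the closed form gives 18. They agree.
Suppose the result is true for t = j, so A(j) = j(3j^3 + 5j^2 + 5j + 5).
Then A(j+1) = A(j) + (12j^3 + 33j^2 + 37j + 18) = (j(3j^3 + 5j^2 + 5j + 5)) + (12j^3 + 33j^2 + 37j + 18).
Simplifying, A(j+1) = (j + 1)(3j^3 + 14j^2 + 24j + 18) = (j+1)(3(j+1)^3 + 5(j+1)^2 + 5(j+1) + 5),
which is the closed form with t = j+1.
By the principle of mathematical induction, the result holds for all t ≥ 1.

A(t) = t(3t^3 + 5t^2 + 5t + 5)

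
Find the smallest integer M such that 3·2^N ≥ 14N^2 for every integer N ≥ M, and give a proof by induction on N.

At N = 8: 768 < 896, so the inequality fails and M ≥ 9. We prove 3·2^N ≥ 14N^2 for all N ≥ 9.
Base case (N = 9): 3·2^N = 1536 and 14N^2 = 1134, so 1536 ≥ 1134.
Suppose the result is true for N = p, so 3·2^p ≥ 14p^2.
Then 3·2^(p + 1) = 2·(3·2^p) ≥ 2·(14p^2).
Also, for p ≥ 9 we have 2·(14p^2) ≥ 14(p+1)^2, since 2 ≥ (1 + 1/p)^2 for all p ≥ 9.
Combining, 3·2^(p + 1) ≥ 14(p+1)^2.
This completes the induction.
Hence the smallest such M is 9.

M = 9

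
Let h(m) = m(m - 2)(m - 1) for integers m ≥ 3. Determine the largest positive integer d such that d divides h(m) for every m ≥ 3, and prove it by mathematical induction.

Computing the first values: h(3) = 6 and h(4) = 24; gcd(6, 24) = 6, so d ≤ 6.
We prove 6 | m(m - 2)(m - 1) for all m ≥ 3 by induction on m.
When m = 3: h(3) = 6 = 6·(1), so 6 | h(3).
For the inductive step, assume it holds for an arbitrary k ≥ 3, i.e. 6 | h(k). Then
h(k+1) − h(k) = (k-1)·k·(k+1) − (k-2)·(k-1)·k = (k-1)·k·[(k+1) − (k-2)] = 3·(k-1)·k. The product of 2 consecutive integers is divisible by (2)! = 2, so h(k+1) − h(k) is divisible by 3·2 = 6. By the inductive hypothesis 6 | h(k), hence 6 | h(k+1).
This completes the induction.
Therefore the largest such d is 6.

d = 6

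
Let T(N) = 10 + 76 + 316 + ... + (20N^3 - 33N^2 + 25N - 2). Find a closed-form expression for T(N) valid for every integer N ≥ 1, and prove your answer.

T(N) = N(5N^3 - N^2 + N + 5)

We claim T(N) = N(5N^3 - N^2 + N + 5) for all N ≥ 1.
For the base case N = 1: T(1) = 10, and the closed form gives 10. They agree.
Suppose the result is true for N = i, so T(i) = i(5i^3 - i^2 + i + 5).
Then T(i+1) = T(i) + (20i^3 + 27i^2 + 19i + 10) = (i(5i^3 - i^2 + i + 5)) + (20i^3 + 27i^2 + 19i + 10).
Simplifying, T(i+1) = (i + 1)(5i^3 + 14i^2 + 14i + 10) = (i+1)(5(i+1)^3 - (i+1)^2 + (i+1) + 5),
which is the closed form with N = i+1.
By induction, the statement is established for all N ≥ 1.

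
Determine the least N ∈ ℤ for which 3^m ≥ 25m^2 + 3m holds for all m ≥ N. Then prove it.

N = 7

At m = 6: 729 < 918, so the inequality fails and N ≥ 7. We prove 3^m ≥ 25m^2 + 3m for all m ≥ 7.
When m = 7: 3^m = 2187 and 25m^2 + 3m = 1246, so 2187 ≥ 1246.
Suppose the result is true for m = r, so 3^r ≥ 25r^2 + 3r.
Then 3^(r + 1) = 3·(3^r) ≥ 3·(25r^2 + 3r).
Also, for r ≥ 7 we have 3·(25r^2 + 3r) ≥ 25(r+1)^2 + 3(r+1), since 3·(25r^2 + 3r) − (25(r+1)^2 + 3(r+1)) = 50r^2 - 44r - 28, which is nonnegative for all r ≥ 7.
Combining, 3^(r + 1) ≥ 25(r+1)^2 + 3(r+1).
Hence, by induction on m, the claim holds for every m ≥ 7.
Hence the smallest such N is 7.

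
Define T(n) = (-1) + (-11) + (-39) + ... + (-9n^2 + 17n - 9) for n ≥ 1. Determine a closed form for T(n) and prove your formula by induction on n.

T(n) = -n(3n^2 - 4n + 2)

We claim T(n) = -n(3n^2 - 4n + 2) for all n ≥ 1.
For the base case n = 1: T(1) = -1, and the closed form gives -1. They agree.
Suppose the result is true for n = p, so T(p) = p(-3p^2 + 4p - 2).
Then T(p+1) = T(p) + (-9p^2 - p - 1) = (p(-3p^2 + 4p - 2)) + (-9p^2 - p - 1).
Simplifying, T(p+1) = -(p + 1)(3p^2 + 2p + 1) = -(p+1)(3(p+1)^2 - 4(p+1) + 2),
which is the closed form with n = p+1.
By induction, the statement is established for all n ≥ 1.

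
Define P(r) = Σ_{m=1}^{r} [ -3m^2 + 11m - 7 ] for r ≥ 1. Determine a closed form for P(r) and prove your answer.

P(r) = -r(r^2 - 4r + 2)

We claim P(r) = -r(r^2 - 4r + 2) for all r ≥ 1.
Base step (r = 1): P(1) = 1, and the closed form gives 1. They agree.
Inductive step: suppose the statement holds for some m ≥ 1, so P(m) = m(-m^2 + 4m - 2).
Then P(m+1) = P(m) + (-3m^2 + 5m + 1) = (m(-m^2 + 4m - 2)) + (-3m^2 + 5m + 1).
Simplifying, P(m+1) = -(m + 1)(m^2 - 2m - 1) = -(m+1)((m+1)^2 - 4(m+1) + 2),
which is the closed form with r = m+1.
This completes the induction.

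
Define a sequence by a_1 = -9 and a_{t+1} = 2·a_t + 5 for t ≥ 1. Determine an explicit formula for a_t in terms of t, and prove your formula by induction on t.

a_t = -2^(t + 1) - 5

Computing the first terms: a_1 = -9, a_2 = -13, a_3 = -21. This suggests a_t = -2^(t + 1) - 5.
When t = 1: the formula gives -9 = -9 = a_1.
For the inductive step, assume it holds for an arbitrary j ≥ 1, so a_j = -2^(j + 1) - 5.
Then a_{j+1} = 2·a_j + 5 = 2·(-2^(j + 1) - 5) + 5 = -2^(j + 2) - 5 = -2^((j+1) + 1) - 5,
which is the claimed formula at t = j+1.
By the principle of mathematical induction, the result holds for all t ≥ 1.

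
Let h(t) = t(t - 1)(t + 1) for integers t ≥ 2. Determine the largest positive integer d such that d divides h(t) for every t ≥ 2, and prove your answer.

d = 6

Computing the first values: h(2) = 6 and h(3) = 24; gcd(6, 24) = 6, so d ≤ 6.
We prove 6 | t(t - 1)(t + 1) for all t ≥ 2 by induction on t.
When t = 2: h(2) = 6 = 6·(1), so 6 | h(2).
Inductive step: assume the claim holds for t = m, i.e. 6 | h(m). Then
h(m+1) − h(m) = m·(m+1)·(m+2) − (m-1)·m·(m+1) = m·(m+1)·[(m+2) − (m-1)] = 3·m·(m+1). The product of 2 consecutive integers is divisible by (2)! = 2, so h(m+1) − h(m) is divisible by 3·2 = 6. By the inductive hypothesis 6 | h(m), hence 6 | h(m+1).
This completes the induction.
Therefore the largest such d is 6.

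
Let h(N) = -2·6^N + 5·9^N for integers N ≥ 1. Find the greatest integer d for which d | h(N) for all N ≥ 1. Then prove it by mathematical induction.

Computing the first values: h(1) = 33 and h(2) = 333; gcd(33, 333) = 3, so d ≤ 3.
We prove 3 | -2·6^N + 5·9^N for all N ≥ 1 by induction on N.
When N = 1: h(1) = 33 = 3·(11), so 3 | h(1).
Inductive step: assume the claim holds for N = j, i.e. 3 | h(j). Then
h(j+1) − 9·h(j) = (-2·6^(j+1) + 5·9^(j+1)) − 9·(-2·6^j + 5·9^j) = (-2)·6^j·(6 − 9) = (6)·6^j. Since 3 | h(j) by the inductive hypothesis, 3 | 9·h(j); and 3 | 6 since 6 = 3·2. Therefore 3 | h(j+1).
Hence, by induction on N, the claim holds for every N ≥ 1.
Therefore the largest such d is 3.

d = 3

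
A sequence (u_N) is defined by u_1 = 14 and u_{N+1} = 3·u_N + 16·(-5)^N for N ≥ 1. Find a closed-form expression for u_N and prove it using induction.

Computing the first terms: u_1 = 14, u_2 = -38, u_3 = 286. This suggests u_N = -2(-5)^N + 4·3^(N - 1).
Base case (N = 1): the formula gives 14 = 14 = u_1.
Suppose the result is true for N = r, so u_r = -2(-5)^r + 4·3^(r - 1).
Then u_{r+1} = 3·u_r + 16·(-5)^r = 3·(-2(-5)^r + 4·3^(r - 1)) + 16·(-5)^r = -2(-5)^(r + 1) + 4·3^r = -2(-5)^(r+1) + 4·3^((r+1) - 1),
which is the claimed formula at N = r+1.
Hence, by induction on N, the claim holds for every N ≥ 1.

u_N = -2(-5)^N + 4·3^(N - 1)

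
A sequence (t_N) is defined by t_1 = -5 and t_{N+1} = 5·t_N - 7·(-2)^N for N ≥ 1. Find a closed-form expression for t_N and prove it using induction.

Computing the first terms: t_1 = -5, t_2 = -11, t_3 = -83. This suggests t_N = (-2)^N - 3·5^(N - 1).
Base step (N = 1): the formula gives -5 = -5 = t_1.
For the inductive step, assume it holds for an arbitrary j ≥ 1, so t_j = (-2)^j - 3·5^(j - 1).
Then t_{j+1} = 5·t_j - 7·(-2)^j = 5·((-2)^j - 3·5^(j - 1)) - 7·(-2)^j = (-2)^(j + 1) - 3·5^j = (-2)^(j+1) - 3·5^((j+1) - 1),
which is the claimed formula at N = j+1.
By induction, the statement is established for all N ≥ 1.

t_N = (-2)^N - 3·5^(N - 1)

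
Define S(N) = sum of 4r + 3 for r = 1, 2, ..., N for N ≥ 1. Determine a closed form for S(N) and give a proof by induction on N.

S(N) = N(2N + 5)

We claim S(N) = N(2N + 5) for all N ≥ 1.
Base step (N = 1): S(1) = 7, and the closed form gives 7. They agree.
Inductive step: suppose the statement holds for some r ≥ 1, so S(r) = r(2r + 5).
Then S(r+1) = S(r) + (4r + 7) = (r(2r + 5)) + (4r + 7).
Simplifying, S(r+1) = (r + 1)(2r + 7) = (r+1)(2(r+1) + 5),
which is the closed form with N = r+1.
This completes the induction.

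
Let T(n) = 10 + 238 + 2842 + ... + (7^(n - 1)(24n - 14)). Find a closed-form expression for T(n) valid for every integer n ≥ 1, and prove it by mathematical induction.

We claim T(n) = 7^n(4n - 3) + 3 for all n ≥ 1.
Base case (n = 1): T(1) = 10, and the closed form gives 10. They agree.
Inductive step: suppose the statement holds for some m ≥ 1, so T(m) = 7^m(4m - 3) + 3.
Then T(m+1) = T(m) + (7^m(24m + 10)) = (7^m(4m - 3) + 3) + (7^m(24m + 10)).
Simplifying, T(m+1) = 28·7^m·m + 7·7^m + 3 = 7^(m+1)(4(m+1) - 3) + 3,
which is the closed form with n = m+1.
Hence, by induction on n, the claim holds for every n ≥ 1.

T(n) = 7^n(4n - 3) + 3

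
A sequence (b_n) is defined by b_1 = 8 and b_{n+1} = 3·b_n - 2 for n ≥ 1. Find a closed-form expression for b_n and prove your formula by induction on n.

Computing the first terms: b_1 = 8, b_2 = 22, b_3 = 64. This suggests b_n = 7·3^(n - 1) + 1.
Base case (n = 1): the formula gives 8 = 8 = b_1.
Inductive step: suppose the statement holds for some k ≥ 1, so b_k = 7·3^(k - 1) + 1.
Then b_{k+1} = 3·b_k - 2 = 3·(7·3^(k - 1) + 1) - 2 = 7·3^k + 1 = 7·3^((k+1) - 1) + 1,
which is the claimed formula at n = k+1.
Hence, by induction on n, the claim holds for every n ≥ 1.

b_n = 7·3^(n - 1) + 1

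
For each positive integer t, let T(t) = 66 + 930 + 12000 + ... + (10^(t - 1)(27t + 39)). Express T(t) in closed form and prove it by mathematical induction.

T(t) = 10^t(3t + 4) - 4

We claim T(t) = 10^t(3t + 4) - 4 for all t ≥ 1.
Base case (t = 1): T(1) = 66, and the closed form gives 66. They agree.
Suppose the result is true for t = k, so T(k) = 10^k(3k + 4) - 4.
Then T(k+1) = T(k) + (10^k(27k + 66)) = (10^k(3k + 4) - 4) + (10^k(27k + 66)).
Simplifying, T(k+1) = 30·10^k·k + 70·10^k - 4 = 10^(k+1)(3(k+1) + 4) - 4,
which is the closed form with t = k+1.
Hence, by induction on t, the claim holds for every t ≥ 1.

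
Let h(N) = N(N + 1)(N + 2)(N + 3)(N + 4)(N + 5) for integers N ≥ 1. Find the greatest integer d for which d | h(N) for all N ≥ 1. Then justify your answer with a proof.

Computing the first values: h(1) = 720 and h(2) = 5040; gcd(720, 5040) = 720, so d ≤ 720.
We prove 720 | N(N + 1)(N + 2)(N + 3)(N + 4)(N + 5) for all N ≥ 1 by induction on N.
When N = 1: h(1) = 720 = 720·(1), so 720 | h(1).
Inductive step: assume the claim holds for N = r, i.e. 720 | h(r). Then
h(r+1) − h(r) = (r+1)·(r+2)·(r+3)·(r+4)·(r+5)·(r+6) − r·(r+1)·(r+2)·(r+3)·(r+4)·(r+5) = (r+1)·(r+2)·(r+3)·(r+4)·(r+5)·[(r+6) − r] = 6·(r+1)·(r+2)·(r+3)·(r+4)·(r+5). The product of 5 consecutive integers is divisible by (5)! = 120, so h(r+1) − h(r) is divisible by 6·120 = 720. By the inductive hypothesis 720 | h(r), hence 720 | h(r+1).
By the principle of mathematical induction, the result holds for all N ≥ 1.
Therefore the largest such d is 720.

d = 720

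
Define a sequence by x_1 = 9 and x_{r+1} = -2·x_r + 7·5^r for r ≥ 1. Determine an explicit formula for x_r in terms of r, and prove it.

x_r = (-2)^(r + 1) + 5^r

Computing the first terms: x_1 = 9, x_2 = 17, x_3 = 141. This suggests x_r = (-2)^(r + 1) + 5^r.
Base step (r = 1): the formula gives 9 = 9 = x_1.
Inductive step: assume the claim holds for r = m, so x_m = (-2)^(m + 1) + 5^m.
Then x_{m+1} = -2·x_m + 7·5^m = -2·((-2)^(m + 1) + 5^m) + 7·5^m = (-2)^(m + 2) + 5^(m + 1) = (-2)^((m+1) + 1) + 5^(m+1),
which is the claimed formula at r = m+1.
This completes the induction.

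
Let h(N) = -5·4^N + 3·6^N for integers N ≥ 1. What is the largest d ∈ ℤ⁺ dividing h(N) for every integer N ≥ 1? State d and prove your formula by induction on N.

d = 2

Computing the first values: h(1) = -2 and h(2) = 28; gcd(-2, 28) = 2, so d ≤ 2.
We prove 2 | -5·4^N + 3·6^N for all N ≥ 1 by induction on N.
Base step (N = 1): h(1) = -2 = 2·(-1), so 2 | h(1).
Suppose the result is true for N = r, i.e. 2 | h(r). Then
h(r+1) − 6·h(r) = (-5·4^(r+1) + 3·6^(r+1)) − 6·(-5·4^r + 3·6^r) = (-5)·4^r·(4 − 6) = (10)·4^r. Since 2 | h(r) by the inductive hypothesis, 2 | 6·h(r); and 2 | 10 since 10 = 2·5. Therefore 2 | h(r+1).
By the principle of mathematical induction, the result holds for all N ≥ 1.
Therefore the largest such d is 2.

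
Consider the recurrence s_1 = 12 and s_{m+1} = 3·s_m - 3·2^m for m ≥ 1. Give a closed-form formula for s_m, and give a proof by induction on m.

Computing the first terms: s_1 = 12, s_2 = 30, s_3 = 78. This suggests s_m = 3·2^m + 2·3^m.
For the base case m = 1: the formula gives 12 = 12 = s_1.
Inductive step: assume the claim holds for m = p, so s_p = 3·2^p + 2·3^p.
Then s_{p+1} = 3·s_p - 3·2^p = 3·(3·2^p + 2·3^p) - 3·2^p = 3·2^(p + 1) + 2·3^(p + 1),
which is the claimed formula at m = p+1.
By induction, the statement is established for all m ≥ 1.

s_m = 3·2^m + 2·3^m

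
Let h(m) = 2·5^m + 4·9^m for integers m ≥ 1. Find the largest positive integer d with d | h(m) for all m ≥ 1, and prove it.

Computing the first values: h(1) = 46 and h(2) = 374; gcd(46, 374) = 2, so d ≤ 2.
We prove 2 | 2·5^m + 4·9^m for all m ≥ 1 by induction on m.
For the base case m = 1: h(1) = 46 = 2·(23), so 2 | h(1).
For the inductive step, assume it holds for an arbitrary j ≥ 1, i.e. 2 | h(j). Then
h(j+1) − 9·h(j) = (2·5^(j+1) + 4·9^(j+1)) − 9·(2·5^j + 4·9^j) = (2)·5^j·(5 − 9) = (-8)·5^j. Since 2 | h(j) by the inductive hypothesis, 2 | 9·h(j); and 2 | -8 since -8 = 2·-4. Therefore 2 | h(j+1).
By induction, the statement is established for all m ≥ 1.
Therefore the largest such d is 2.

d = 2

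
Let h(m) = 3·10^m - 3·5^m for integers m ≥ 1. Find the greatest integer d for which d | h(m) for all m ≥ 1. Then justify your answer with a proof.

Computing the first values: h(1) = 15 and h(2) = 225; gcd(15, 225) = 15, so d ≤ 15.
We prove 15 | 3·10^m - 3·5^m for all m ≥ 1 by induction on m.
For the base case m = 1: h(1) = 15 = 15·(1), so 15 | h(1).
Inductive step: suppose the statement holds for some r ≥ 1, i.e. 15 | h(r). Then
h(r+1) − 10·h(r) = (3·10^(r+1) - 3·5^(r+1)) − 10·(3·10^r - 3·5^r) = (-3)·5^r·(5 − 10) = (15)·5^r. Since 15 | h(r) by the inductive hypothesis, 15 | 10·h(r); and 15 | 15 since 15 = 15·1. Therefore 15 | h(r+1).
By the principle of mathematical induction, the result holds for all m ≥ 1.
Therefore the largest such d is 15.

d = 15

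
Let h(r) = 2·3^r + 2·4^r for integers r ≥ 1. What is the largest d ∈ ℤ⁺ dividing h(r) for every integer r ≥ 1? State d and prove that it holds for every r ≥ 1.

Computing the first values: h(1) = 14 and h(2) = 50; gcd(14, 50) = 2, so d ≤ 2.
We prove 2 | 2·3^r + 2·4^r for all r ≥ 1 by induction on r.
Base step (r = 1): h(1) = 14 = 2·(7), so 2 | h(1).
Inductive step: suppose the statement holds for some j ≥ 1, i.e. 2 | h(j). Then
h(j+1) − 4·h(j) = (2·3^(j+1) + 2·4^(j+1)) − 4·(2·3^j + 2·4^j) = (2)·3^j·(3 − 4) = (-2)·3^j. Since 2 | h(j) by the inductive hypothesis, 2 | 4·h(j); and 2 | -2 since -2 = 2·-1. Therefore 2 | h(j+1).
By induction, the statement is established for all r ≥ 1.
Therefore the largest such d is 2.

d = 2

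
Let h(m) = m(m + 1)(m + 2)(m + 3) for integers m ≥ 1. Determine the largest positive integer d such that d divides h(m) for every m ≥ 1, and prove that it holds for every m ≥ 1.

d = 24

Computing the first values: h(1) = 24 and h(2) = 120; gcd(24, 120) = 24, so d ≤ 24.
We prove 24 | m(m + 1)(m + 2)(m + 3) for all m ≥ 1 by induction on m.
For the base case m = 1: h(1) = 24 = 24·(1), so 24 | h(1).
Inductive step: suppose the statement holds for some i ≥ 1, i.e. 24 | h(i). Then
h(i+1) − h(i) = (i+1)·(i+2)·(i+3)·(i+4) − i·(i+1)·(i+2)·(i+3) = (i+1)·(i+2)·(i+3)·[(i+4) − i] = 4·(i+1)·(i+2)·(i+3). The product of 3 consecutive integers is divisible by (3)! = 6, so h(i+1) − h(i) is divisible by 4·6 = 24. By the inductive hypothesis 24 | h(i), hence 24 | h(i+1).
Hence, by induction on m, the claim holds for every m ≥ 1.
Therefore the largest such d is 24.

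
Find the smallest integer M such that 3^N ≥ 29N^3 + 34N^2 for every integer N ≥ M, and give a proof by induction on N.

At N = 9: 19683 < 23895, so the inequality fails and M ≥ 10. We prove 3^N ≥ 29N^3 + 34N^2 for all N ≥ 10.
For the base case N = 10: 3^N = 59049 and 29N^3 + 34N^2 = 32400, so 59049 ≥ 32400.
For the inductive step, assume it holds for an arbitrary i ≥ 10, so 3^i ≥ 29i^3 + 34i^2.
Then 3^(i + 1) = 3·(3^i) ≥ 3·(29i^3 + 34i^2).
Also, for i ≥ 10 we have 3·(29i^3 + 34i^2) ≥ 29(i+1)^3 + 34(i+1)^2, since 3·(29i^3 + 34i^2) − (29(i+1)^3 + 34(i+1)^2) = 58i^3 - 19i^2 - 155i - 63, which is nonnegative for all i ≥ 10.
Combining, 3^(i + 1) ≥ 29(i+1)^3 + 34(i+1)^2.
This completes the induction.
Hence the smallest such M is 10.

M = 10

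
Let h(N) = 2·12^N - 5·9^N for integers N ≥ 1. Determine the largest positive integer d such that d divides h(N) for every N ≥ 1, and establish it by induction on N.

Computing the first values: h(1) = -21 and h(2) = -117; gcd(-21, -117) = 3, so d ≤ 3.
We prove 3 | 2·12^N - 5·9^N for all N ≥ 1 by induction on N.
Base step (N = 1): h(1) = -21 = 3·(-7), so 3 | h(1).
For the inductive step, assume it holds for an arbitrary m ≥ 1, i.e. 3 | h(m). Then
h(m+1) − 12·h(m) = (2·12^(m+1) - 5·9^(m+1)) − 12·(2·12^m - 5·9^m) = (-5)·9^m·(9 − 12) = (15)·9^m. Since 3 | h(m) by the inductive hypothesis, 3 | 12·h(m); and 3 | 15 since 15 = 3·5. Therefore 3 | h(m+1).
This completes the induction.
Therefore the largest such d is 3.

d = 3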